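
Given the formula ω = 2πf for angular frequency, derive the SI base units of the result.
Units of each symbol in ω = 2πf:
  f (frequency): 1/s
  The factor 2π is dimensionless.

Multiplying the contributions: [1/s]
Adding exponents of each base unit: s: -1
SI base units of angular frequency: 1/s

Answer: 1/s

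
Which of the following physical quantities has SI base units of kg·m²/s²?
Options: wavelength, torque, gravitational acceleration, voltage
Checking the SI base units of each option:
  wavelength (λ = v/f): m  ✗
  torque (τ = Fr): kg·m²/s²  ✓ matches
  gravitational acceleration (g = GM/r²): m/s²  ✗
  voltage (V = IR): kg·m²/(s³·A)  ✗

Only torque has units kg·m²/s².

Answer: torque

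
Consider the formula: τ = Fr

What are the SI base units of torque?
Units of each symbol in τ = Fr:
  F (force): kg·m/s²
  r (lever arm): m

Multiplying the contributions: [kg·m/s²] · [m]
Adding exponents of each base unit: kg: 1, m: 2, s: -2
SI base units of torque: kg·m²/s²

Answer: kg·m²/s²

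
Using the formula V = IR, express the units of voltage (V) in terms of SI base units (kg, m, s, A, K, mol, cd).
Units of each symbol in V = IR:
  I (current): A
  R (resistance, in ohms): kg·m²/(s³·A²)

Multiplying the contributions: [A] · [kg·m²/(s³·A²)]
Adding exponents of each base unit: kg: 1, m: 2, s: -3, A: -1
SI base units of voltage: kg·m²/(s³·A)

Answer: kg·m²/(s³·A)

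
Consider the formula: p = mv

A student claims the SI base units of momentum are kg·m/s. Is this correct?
Units of each symbol in p = mv:
  m (mass): kg
  v (velocity): m/s

Multiplying the contributions: [kg] · [m/s]
Adding exponents of each base unit: kg: 1, m: 1, s: -1
SI base units of momentum: kg·m/s

The claimed units kg·m/s match the derived units, so the claim is correct.

Answer: Yes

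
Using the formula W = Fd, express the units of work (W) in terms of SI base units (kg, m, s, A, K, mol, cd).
Units of each symbol in W = Fd:
  F (force): kg·m/s²
  d (displacement): m

Multiplying the contributions: [kg·m/s²] · [m]
Adding exponents of each base unit: kg: 1, m: 2, s: -2
SI base units of work: kg·m²/s²

Answer: kg·m²/s²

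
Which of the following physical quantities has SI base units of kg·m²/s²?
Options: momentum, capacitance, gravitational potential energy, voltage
Checking the SI base units of each option:
  momentum (p = mv): kg·m/s  ✗
  capacitance (C = Q/V): s⁴·A²/(kg·m²)  ✗
  gravitational potential energy (U = -GMm/r): kg·m²/s²  ✓ matches
  voltage (V = IR): kg·m²/(s³·A)  ✗

Only gravitational potential energy has units kg·m²/s².

Answer: gravitational potential energy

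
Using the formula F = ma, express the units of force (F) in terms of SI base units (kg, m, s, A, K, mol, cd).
Units of each symbol in F = ma:
  m (mass): kg
  a (acceleration): m/s²

Multiplying the contributions: [kg] · [m/s²]
Adding exponents of each base unit: kg: 1, m: 1, s: -2
SI base units of force: kg·m/s²

Answer: kg·m/s²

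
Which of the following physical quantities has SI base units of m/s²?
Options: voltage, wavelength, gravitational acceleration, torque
Checking the SI base units of each option:
  voltage (V = IR): kg·m²/(s³·A)  ✗
  wavelength (λ = v/f): m  ✗
  gravitational acceleration (g = GM/r²): m/s²  ✓ matches
  torque (τ = Fr): kg·m²/s²  ✗

Only gravitational acceleration has units m/s².

Answer: gravitational acceleration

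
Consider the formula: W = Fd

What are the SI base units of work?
Units of each symbol in W = Fd:
  F (force): kg·m/s²
  d (displacement): m

Multiplying the contributions: [kg·m/s²] · [m]
Adding exponents of each base unit: kg: 1, m: 2, s: -2
SI base units of work: kg·m²/s²

Answer: kg·m²/s²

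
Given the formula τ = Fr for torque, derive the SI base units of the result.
Units of each symbol in τ = Fr:
  F (force): kg·m/s²
  r (lever arm): m

Multiplying the contributions: [kg·m/s²] · [m]
Adding exponents of each base unit: kg: 1, m: 2, s: -2
SI base units of torque: kg·m²/s²

Answer: kg·m²/s²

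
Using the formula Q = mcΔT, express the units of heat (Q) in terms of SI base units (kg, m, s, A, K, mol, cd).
Units of each symbol in Q = mcΔT:
  m (mass): kg
  c (specific heat capacity, in J/(kg·K)): m²/(s²·K)
  ΔT (temperature change): K

Multiplying the contributions: [kg] · [m²/(s²·K)] · [K]
Adding exponents of each base unit: kg: 1, m: 2, s: -2
SI base units of heat: kg·m²/s²

Answer: kg·m²/s²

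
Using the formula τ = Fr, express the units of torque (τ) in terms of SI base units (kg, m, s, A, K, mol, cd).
Units of each symbol in τ = Fr:
  F (force): kg·m/s²
  r (lever arm): m

Multiplying the contributions: [kg·m/s²] · [m]
Adding exponents of each base unit: kg: 1, m: 2, s: -2
SI base units of torque: kg·m²/s²

Answer: kg·m²/s²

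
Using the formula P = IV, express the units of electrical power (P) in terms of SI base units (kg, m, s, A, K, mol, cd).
Units of each symbol in P = IV:
  I (current): A
  V (voltage, in volts): kg·m²/(s³·A)

Multiplying the contributions: [A] · [kg·m²/(s³·A)]
Adding exponents of each base unit: kg: 1, m: 2, s: -3
SI base units of electrical power: kg·m²/s³

Answer: kg·m²/s³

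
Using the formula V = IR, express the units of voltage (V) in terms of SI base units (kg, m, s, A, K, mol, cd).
Units of each symbol in V = IR:
  I (current): A
  R (resistance, in ohms): kg·m²/(s³·A²)

Multiplying the contributions: [A] · [kg·m²/(s³·A²)]
Adding exponents of each base unit: kg: 1, m: 2, s: -3, A: -1
SI base units of voltage: kg·m²/(s³·A)

Answer: kg·m²/(s³·A)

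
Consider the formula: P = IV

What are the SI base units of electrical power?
Units of each symbol in P = IV:
  I (current): A
  V (voltage, in volts): kg·m²/(s³·A)

Multiplying the contributions: [A] · [kg·m²/(s³·A)]
Adding exponents of each base unit: kg: 1, m: 2, s: -3
SI base units of electrical power: kg·m²/s³

Answer: kg·m²/s³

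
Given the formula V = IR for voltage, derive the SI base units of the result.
Units of each symbol in V = IR:
  I (current): A
  R (resistance, in ohms): kg·m²/(s³·A²)

Multiplying the contributions: [A] · [kg·m²/(s³·A²)]
Adding exponents of each base unit: kg: 1, m: 2, s: -3, A: -1
SI base units of voltage: kg·m²/(s³·A)

Answer: kg·m²/(s³·A)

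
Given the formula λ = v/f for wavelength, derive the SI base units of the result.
Units of each symbol in λ = v/f:
  v (wave speed): m/s
  f (frequency): 1/s  → in the denominator, contributes s

Multiplying the contributions: [m/s] · [s]
Adding exponents of each base unit: m: 1
SI base units of wavelength: m

Answer: m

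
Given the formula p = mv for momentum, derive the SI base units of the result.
Units of each symbol in p = mv:
  m (mass): kg
  v (velocity): m/s

Multiplying the contributions: [kg] · [m/s]
Adding exponents of each base unit: kg: 1, m: 1, s: -1
SI base units of momentum: kg·m/s

Answer: kg·m/s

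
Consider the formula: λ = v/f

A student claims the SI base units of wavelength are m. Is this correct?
Units of each symbol in λ = v/f:
  v (wave speed): m/s
  f (frequency): 1/s  → in the denominator, contributes s

Multiplying the contributions: [m/s] · [s]
Adding exponents of each base unit: m: 1
SI base units of wavelength: m

The claimed units m match the derived units, so the claim is correct.

Answer: Yes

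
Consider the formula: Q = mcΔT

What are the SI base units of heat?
Units of each symbol in Q = mcΔT:
  m (mass): kg
  c (specific heat capacity, in J/(kg·K)): m²/(s²·K)
  ΔT (temperature change): K

Multiplying the contributions: [kg] · [m²/(s²·K)] · [K]
Adding exponents of each base unit: kg: 1, m: 2, s: -2
SI base units of heat: kg·m²/s²

Answer: kg·m²/s²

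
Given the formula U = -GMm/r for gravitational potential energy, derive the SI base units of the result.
Units of each symbol in U = -GMm/r:
  G (gravitational constant): m³/(kg·s²)
  M (mass): kg
  m (mass): kg
  r (distance): m  → in the denominator, contributes 1/m
  The minus sign does not affect the units.

Multiplying the contributions: [m³/(kg·s²)] · [kg] · [kg] · [1/m]
Adding exponents of each base unit: kg: 1, m: 2, s: -2
SI base units of gravitational potential energy: kg·m²/s²

Answer: kg·m²/s²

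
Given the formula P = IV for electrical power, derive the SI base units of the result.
Units of each symbol in P = IV:
  I (current): A
  V (voltage, in volts): kg·m²/(s³·A)

Multiplying the contributions: [A] · [kg·m²/(s³·A)]
Adding exponents of each base unit: kg: 1, m: 2, s: -3
SI base units of electrical power: kg·m²/s³

Answer: kg·m²/s³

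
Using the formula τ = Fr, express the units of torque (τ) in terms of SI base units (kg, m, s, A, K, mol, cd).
Units of each symbol in τ = Fr:
  F (force): kg·m/s²
  r (lever arm): m

Multiplying the contributions: [kg·m/s²] · [m]
Adding exponents of each base unit: kg: 1, m: 2, s: -2
SI base units of torque: kg·m²/s²

Answer: kg·m²/s²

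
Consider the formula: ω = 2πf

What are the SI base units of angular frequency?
Units of each symbol in ω = 2πf:
  f (frequency): 1/s
  The factor 2π is dimensionless.

Multiplying the contributions: [1/s]
Adding exponents of each base unit: s: -1
SI base units of angular frequency: 1/s

Answer: 1/s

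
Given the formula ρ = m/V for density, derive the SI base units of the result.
Units of each symbol in ρ = m/V:
  m (mass): kg
  V (volume): m³  → in the denominator, contributes 1/m³

Multiplying the contributions: [kg] · [1/m³]
Adding exponents of each base unit: kg: 1, m: -3
SI base units of density: kg/m³

Answer: kg/m³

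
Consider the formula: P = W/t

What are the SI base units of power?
Units of each symbol in P = W/t:
  W (work): kg·m²/s²
  t (time): s  → in the denominator, contributes 1/s

Multiplying the contributions: [kg·m²/s²] · [1/s]
Adding exponents of each base unit: kg: 1, m: 2, s: -3
SI base units of power: kg·m²/s³

Answer: kg·m²/s³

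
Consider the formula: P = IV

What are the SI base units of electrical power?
Units of each symbol in P = IV:
  I (current): A
  V (voltage, in volts): kg·m²/(s³·A)

Multiplying the contributions: [A] · [kg·m²/(s³·A)]
Adding exponents of each base unit: kg: 1, m: 2, s: -3
SI base units of electrical power: kg·m²/s³

Answer: kg·m²/s³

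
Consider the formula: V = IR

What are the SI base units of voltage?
Units of each symbol in V = IR:
  I (current): A
  R (resistance, in ohms): kg·m²/(s³·A²)

Multiplying the contributions: [A] · [kg·m²/(s³·A²)]
Adding exponents of each base unit: kg: 1, m: 2, s: -3, A: -1
SI base units of voltage: kg·m²/(s³·A)

Answer: kg·m²/(s³·A)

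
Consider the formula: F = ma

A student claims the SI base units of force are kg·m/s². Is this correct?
Units of each symbol in F = ma:
  m (mass): kg
  a (acceleration): m/s²

Multiplying the contributions: [kg] · [m/s²]
Adding exponents of each base unit: kg: 1, m: 1, s: -2
SI base units of force: kg·m/s²

The claimed units kg·m/s² match the derived units, so the claim is correct.

Answer: Yes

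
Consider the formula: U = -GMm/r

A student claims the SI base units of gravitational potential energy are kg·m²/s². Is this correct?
Units of each symbol in U = -GMm/r:
  G (gravitational constant): m³/(kg·s²)
  M (mass): kg
  m (mass): kg
  r (distance): m  → in the denominator, contributes 1/m
  The minus sign does not affect the units.

Multiplying the contributions: [m³/(kg·s²)] · [kg] · [kg] · [1/m]
Adding exponents of each base unit: kg: 1, m: 2, s: -2
SI base units of gravitational potential energy: kg·m²/s²

The claimed units kg·m²/s² match the derived units, so the claim is correct.

Answer: Yes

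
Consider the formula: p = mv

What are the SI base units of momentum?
Units of each symbol in p = mv:
  m (mass): kg
  v (velocity): m/s

Multiplying the contributions: [kg] · [m/s]
Adding exponents of each base unit: kg: 1, m: 1, s: -1
SI base units of momentum: kg·m/s

Answer: kg·m/s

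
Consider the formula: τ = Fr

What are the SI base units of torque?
Units of each symbol in τ = Fr:
  F (force): kg·m/s²
  r (lever arm): m

Multiplying the contributions: [kg·m/s²] · [m]
Adding exponents of each base unit: kg: 1, m: 2, s: -2
SI base units of torque: kg·m²/s²

Answer: kg·m²/s²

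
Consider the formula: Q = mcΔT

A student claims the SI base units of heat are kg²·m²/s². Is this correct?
Units of each symbol in Q = mcΔT:
  m (mass): kg
  c (specific heat capacity, in J/(kg·K)): m²/(s²·K)
  ΔT (temperature change): K

Multiplying the contributions: [kg] · [m²/(s²·K)] · [K]
Adding exponents of each base unit: kg: 1, m: 2, s: -2
SI base units of heat: kg·m²/s²

The claimed units kg²·m²/s² (exponents kg: 2, m: 2, s: -2) do not match the derived units kg·m²/s² (exponents kg: 1, m: 2, s: -2), so the claim is incorrect.

Answer: No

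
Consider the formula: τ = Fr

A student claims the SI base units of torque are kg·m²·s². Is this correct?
Units of each symbol in τ = Fr:
  F (force): kg·m/s²
  r (lever arm): m

Multiplying the contributions: [kg·m/s²] · [m]
Adding exponents of each base unit: kg: 1, m: 2, s: -2
SI base units of torque: kg·m²/s²

The claimed units kg·m²·s² (exponents kg: 1, m: 2, s: 2) do not match the derived units kg·m²/s² (exponents kg: 1, m: 2, s: -2), so the claim is incorrect.

Answer: No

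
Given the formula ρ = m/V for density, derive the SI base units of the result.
Units of each symbol in ρ = m/V:
  m (mass): kg
  V (volume): m³  → in the denominator, contributes 1/m³

Multiplying the contributions: [kg] · [1/m³]
Adding exponents of each base unit: kg: 1, m: -3
SI base units of density: kg/m³

Answer: kg/m³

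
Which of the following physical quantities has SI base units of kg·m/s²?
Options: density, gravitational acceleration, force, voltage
Checking the SI base units of each option:
  density (ρ = m/V): kg/m³  ✗
  gravitational acceleration (g = GM/r²): m/s²  ✗
  force (F = ma): kg·m/s²  ✓ matches
  voltage (V = IR): kg·m²/(s³·A)  ✗

Only force has units kg·m/s².

Answer: force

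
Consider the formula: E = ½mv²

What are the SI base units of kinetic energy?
Units of each symbol in E = ½mv²:
  m (mass): kg
  v (speed): m/s  → to the power 2, contributes m²/s²
  The factor ½ is dimensionless.

Multiplying the contributions: [kg] · [m²/s²]
Adding exponents of each base unit: kg: 1, m: 2, s: -2
SI base units of kinetic energy: kg·m²/s²

Answer: kg·m²/s²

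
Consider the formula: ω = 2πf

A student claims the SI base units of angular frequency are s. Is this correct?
Units of each symbol in ω = 2πf:
  f (frequency): 1/s
  The factor 2π is dimensionless.

Multiplying the contributions: [1/s]
Adding exponents of each base unit: s: -1
SI base units of angular frequency: 1/s

The claimed units s (exponents s: 1) do not match the derived units 1/s (exponents s: -1), so the claim is incorrect.

Answer: No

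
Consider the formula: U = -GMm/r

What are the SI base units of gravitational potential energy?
Units of each symbol in U = -GMm/r:
  G (gravitational constant): m³/(kg·s²)
  M (mass): kg
  m (mass): kg
  r (distance): m  → in the denominator, contributes 1/m
  The minus sign does not affect the units.

Multiplying the contributions: [m³/(kg·s²)] · [kg] · [kg] · [1/m]
Adding exponents of each base unit: kg: 1, m: 2, s: -2
SI base units of gravitational potential energy: kg·m²/s²

Answer: kg·m²/s²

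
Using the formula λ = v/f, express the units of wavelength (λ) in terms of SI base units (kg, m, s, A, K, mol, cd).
Units of each symbol in λ = v/f:
  v (wave speed): m/s
  f (frequency): 1/s  → in the denominator, contributes s

Multiplying the contributions: [m/s] · [s]
Adding exponents of each base unit: m: 1
SI base units of wavelength: m

Answer: m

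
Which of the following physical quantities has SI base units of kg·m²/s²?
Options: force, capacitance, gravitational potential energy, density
Checking the SI base units of each option:
  force (F = ma): kg·m/s²  ✗
  capacitance (C = Q/V): s⁴·A²/(kg·m²)  ✗
  gravitational potential energy (U = -GMm/r): kg·m²/s²  ✓ matches
  density (ρ = m/V): kg/m³  ✗

Only gravitational potential energy has units kg·m²/s².

Answer: gravitational potential energy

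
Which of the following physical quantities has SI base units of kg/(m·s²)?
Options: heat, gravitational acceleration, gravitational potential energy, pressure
Checking the SI base units of each option:
  heat (Q = mcΔT): kg·m²/s²  ✗
  gravitational acceleration (g = GM/r²): m/s²  ✗
  gravitational potential energy (U = -GMm/r): kg·m²/s²  ✗
  pressure (P = F/A): kg/(m·s²)  ✓ matches

Only pressure has units kg/(m·s²).

Answer: pressure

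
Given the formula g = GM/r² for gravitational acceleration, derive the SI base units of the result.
Units of each symbol in g = GM/r²:
  G (gravitational constant): m³/(kg·s²)
  M (mass): kg
  r (distance): m  → to the power 2 in the denominator, contributes 1/m²

Multiplying the contributions: [m³/(kg·s²)] · [kg] · [1/m²]
Adding exponents of each base unit: m: 1, s: -2
SI base units of gravitational acceleration: m/s²

Answer: m/s²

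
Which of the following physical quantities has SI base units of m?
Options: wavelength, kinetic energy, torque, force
Checking the SI base units of each option:
  wavelength (λ = v/f): m  ✓ matches
  kinetic energy (E = ½mv²): kg·m²/s²  ✗
  torque (τ = Fr): kg·m²/s²  ✗
  force (F = ma): kg·m/s²  ✗

Only wavelength has units m.

Answer: wavelength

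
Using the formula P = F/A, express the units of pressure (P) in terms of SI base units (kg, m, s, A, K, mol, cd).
Units of each symbol in P = F/A:
  F (force): kg·m/s²
  A (area): m²  → in the denominator, contributes 1/m²

Multiplying the contributions: [kg·m/s²] · [1/m²]
Adding exponents of each base unit: kg: 1, m: -1, s: -2
SI base units of pressure: kg/(m·s²)

Answer: kg/(m·s²)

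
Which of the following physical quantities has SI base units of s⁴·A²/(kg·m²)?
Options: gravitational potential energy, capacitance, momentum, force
Checking the SI base units of each option:
  gravitational potential energy (U = -GMm/r): kg·m²/s²  ✗
  capacitance (C = Q/V): s⁴·A²/(kg·m²)  ✓ matches
  momentum (p = mv): kg·m/s  ✗
  force (F = ma): kg·m/s²  ✗

Only capacitance has units s⁴·A²/(kg·m²).

Answer: capacitance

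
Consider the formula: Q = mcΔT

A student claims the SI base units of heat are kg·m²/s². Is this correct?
Units of each symbol in Q = mcΔT:
  m (mass): kg
  c (specific heat capacity, in J/(kg·K)): m²/(s²·K)
  ΔT (temperature change): K

Multiplying the contributions: [kg] · [m²/(s²·K)] · [K]
Adding exponents of each base unit: kg: 1, m: 2, s: -2
SI base units of heat: kg·m²/s²

The claimed units kg·m²/s² match the derived units, so the claim is correct.

Answer: Yes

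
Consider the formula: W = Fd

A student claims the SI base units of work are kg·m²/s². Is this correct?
Units of each symbol in W = Fd:
  F (force): kg·m/s²
  d (displacement): m

Multiplying the contributions: [kg·m/s²] · [m]
Adding exponents of each base unit: kg: 1, m: 2, s: -2
SI base units of work: kg·m²/s²

The claimed units kg·m²/s² match the derived units, so the claim is correct.

Answer: Yes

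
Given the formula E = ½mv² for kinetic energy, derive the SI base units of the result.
Units of each symbol in E = ½mv²:
  m (mass): kg
  v (speed): m/s  → to the power 2, contributes m²/s²
  The factor ½ is dimensionless.

Multiplying the contributions: [kg] · [m²/s²]
Adding exponents of each base unit: kg: 1, m: 2, s: -2
SI base units of kinetic energy: kg·m²/s²

Answer: kg·m²/s²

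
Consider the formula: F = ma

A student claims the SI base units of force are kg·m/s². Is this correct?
Units of each symbol in F = ma:
  m (mass): kg
  a (acceleration): m/s²

Multiplying the contributions: [kg] · [m/s²]
Adding exponents of each base unit: kg: 1, m: 1, s: -2
SI base units of force: kg·m/s²

The claimed units kg·m/s² match the derived units, so the claim is correct.

Answer: Yes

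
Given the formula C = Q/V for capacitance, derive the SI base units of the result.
Units of each symbol in C = Q/V:
  Q (charge, in coulombs): s·A
  V (voltage, in volts): kg·m²/(s³·A)  → in the denominator, contributes s³·A/(kg·m²)

Multiplying the contributions: [s·A] · [s³·A/(kg·m²)]
Adding exponents of each base unit: kg: -1, m: -2, s: 4, A: 2
SI base units of capacitance: s⁴·A²/(kg·m²)

Answer: s⁴·A²/(kg·m²)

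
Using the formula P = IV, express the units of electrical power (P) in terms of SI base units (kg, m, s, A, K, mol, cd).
Units of each symbol in P = IV:
  I (current): A
  V (voltage, in volts): kg·m²/(s³·A)

Multiplying the contributions: [A] · [kg·m²/(s³·A)]
Adding exponents of each base unit: kg: 1, m: 2, s: -3
SI base units of electrical power: kg·m²/s³

Answer: kg·m²/s³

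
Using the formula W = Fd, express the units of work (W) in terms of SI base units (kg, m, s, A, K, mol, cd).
Units of each symbol in W = Fd:
  F (force): kg·m/s²
  d (displacement): m

Multiplying the contributions: [kg·m/s²] · [m]
Adding exponents of each base unit: kg: 1, m: 2, s: -2
SI base units of work: kg·m²/s²

Answer: kg·m²/s²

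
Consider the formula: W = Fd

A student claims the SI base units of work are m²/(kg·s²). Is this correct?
Units of each symbol in W = Fd:
  F (force): kg·m/s²
  d (displacement): m

Multiplying the contributions: [kg·m/s²] · [m]
Adding exponents of each base unit: kg: 1, m: 2, s: -2
SI base units of work: kg·m²/s²

The claimed units m²/(kg·s²) (exponents kg: -1, m: 2, s: -2) do not match the derived units kg·m²/s² (exponents kg: 1, m: 2, s: -2), so the claim is incorrect.

Answer: No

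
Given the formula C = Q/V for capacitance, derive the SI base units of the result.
Units of each symbol in C = Q/V:
  Q (charge, in coulombs): s·A
  V (voltage, in volts): kg·m²/(s³·A)  → in the denominator, contributes s³·A/(kg·m²)

Multiplying the contributions: [s·A] · [s³·A/(kg·m²)]
Adding exponents of each base unit: kg: -1, m: -2, s: 4, A: 2
SI base units of capacitance: s⁴·A²/(kg·m²)

Answer: s⁴·A²/(kg·m²)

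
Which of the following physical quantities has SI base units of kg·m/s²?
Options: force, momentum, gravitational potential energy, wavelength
Checking the SI base units of each option:
  force (F = ma): kg·m/s²  ✓ matches
  momentum (p = mv): kg·m/s  ✗
  gravitational potential energy (U = -GMm/r): kg·m²/s²  ✗
  wavelength (λ = v/f): m  ✗

Only force has units kg·m/s².

Answer: force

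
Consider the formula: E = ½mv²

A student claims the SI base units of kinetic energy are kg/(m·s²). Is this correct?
Units of each symbol in E = ½mv²:
  m (mass): kg
  v (speed): m/s  → to the power 2, contributes m²/s²
  The factor ½ is dimensionless.

Multiplying the contributions: [kg] · [m²/s²]
Adding exponents of each base unit: kg: 1, m: 2, s: -2
SI base units of kinetic energy: kg·m²/s²

The claimed units kg/(m·s²) (exponents kg: 1, m: -1, s: -2) do not match the derived units kg·m²/s² (exponents kg: 1, m: 2, s: -2), so the claim is incorrect.

Answer: No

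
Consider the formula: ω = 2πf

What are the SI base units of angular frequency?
Units of each symbol in ω = 2πf:
  f (frequency): 1/s
  The factor 2π is dimensionless.

Multiplying the contributions: [1/s]
Adding exponents of each base unit: s: -1
SI base units of angular frequency: 1/s

Answer: 1/s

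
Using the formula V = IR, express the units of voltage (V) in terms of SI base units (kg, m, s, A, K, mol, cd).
Units of each symbol in V = IR:
  I (current): A
  R (resistance, in ohms): kg·m²/(s³·A²)

Multiplying the contributions: [A] · [kg·m²/(s³·A²)]
Adding exponents of each base unit: kg: 1, m: 2, s: -3, A: -1
SI base units of voltage: kg·m²/(s³·A)

Answer: kg·m²/(s³·A)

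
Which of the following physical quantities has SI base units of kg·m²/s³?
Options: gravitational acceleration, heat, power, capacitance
Checking the SI base units of each option:
  gravitational acceleration (g = GM/r²): m/s²  ✗
  heat (Q = mcΔT): kg·m²/s²  ✗
  power (P = W/t): kg·m²/s³  ✓ matches
  capacitance (C = Q/V): s⁴·A²/(kg·m²)  ✗

Only power has units kg·m²/s³.

Answer: power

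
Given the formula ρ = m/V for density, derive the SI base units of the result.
Units of each symbol in ρ = m/V:
  m (mass): kg
  V (volume): m³  → in the denominator, contributes 1/m³

Multiplying the contributions: [kg] · [1/m³]
Adding exponents of each base unit: kg: 1, m: -3
SI base units of density: kg/m³

Answer: kg/m³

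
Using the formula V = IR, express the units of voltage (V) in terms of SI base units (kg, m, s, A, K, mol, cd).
Units of each symbol in V = IR:
  I (current): A
  R (resistance, in ohms): kg·m²/(s³·A²)

Multiplying the contributions: [A] · [kg·m²/(s³·A²)]
Adding exponents of each base unit: kg: 1, m: 2, s: -3, A: -1
SI base units of voltage: kg·m²/(s³·A)

Answer: kg·m²/(s³·A)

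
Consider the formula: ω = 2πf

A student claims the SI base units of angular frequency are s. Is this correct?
Units of each symbol in ω = 2πf:
  f (frequency): 1/s
  The factor 2π is dimensionless.

Multiplying the contributions: [1/s]
Adding exponents of each base unit: s: -1
SI base units of angular frequency: 1/s

The claimed units s (exponents s: 1) do not match the derived units 1/s (exponents s: -1), so the claim is incorrect.

Answer: No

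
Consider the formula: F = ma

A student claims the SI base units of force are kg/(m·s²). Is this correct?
Units of each symbol in F = ma:
  m (mass): kg
  a (acceleration): m/s²

Multiplying the contributions: [kg] · [m/s²]
Adding exponents of each base unit: kg: 1, m: 1, s: -2
SI base units of force: kg·m/s²

The claimed units kg/(m·s²) (exponents kg: 1, m: -1, s: -2) do not match the derived units kg·m/s² (exponents kg: 1, m: 1, s: -2), so the claim is incorrect.

Answer: No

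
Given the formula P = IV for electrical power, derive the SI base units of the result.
Units of each symbol in P = IV:
  I (current): A
  V (voltage, in volts): kg·m²/(s³·A)

Multiplying the contributions: [A] · [kg·m²/(s³·A)]
Adding exponents of each base unit: kg: 1, m: 2, s: -3
SI base units of electrical power: kg·m²/s³

Answer: kg·m²/s³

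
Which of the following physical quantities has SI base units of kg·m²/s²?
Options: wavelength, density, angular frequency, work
Checking the SI base units of each option:
  wavelength (λ = v/f): m  ✗
  density (ρ = m/V): kg/m³  ✗
  angular frequency (ω = 2πf): 1/s  ✗
  work (W = Fd): kg·m²/s²  ✓ matches

Only work has units kg·m²/s².

Answer: work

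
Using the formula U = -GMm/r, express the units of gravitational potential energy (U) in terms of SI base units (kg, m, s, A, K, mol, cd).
Units of each symbol in U = -GMm/r:
  G (gravitational constant): m³/(kg·s²)
  M (mass): kg
  m (mass): kg
  r (distance): m  → in the denominator, contributes 1/m
  The minus sign does not affect the units.

Multiplying the contributions: [m³/(kg·s²)] · [kg] · [kg] · [1/m]
Adding exponents of each base unit: kg: 1, m: 2, s: -2
SI base units of gravitational potential energy: kg·m²/s²

Answer: kg·m²/s²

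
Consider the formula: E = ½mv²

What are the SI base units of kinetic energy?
Units of each symbol in E = ½mv²:
  m (mass): kg
  v (speed): m/s  → to the power 2, contributes m²/s²
  The factor ½ is dimensionless.

Multiplying the contributions: [kg] · [m²/s²]
Adding exponents of each base unit: kg: 1, m: 2, s: -2
SI base units of kinetic energy: kg·m²/s²

Answer: kg·m²/s²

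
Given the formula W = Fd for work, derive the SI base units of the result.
Units of each symbol in W = Fd:
  F (force): kg·m/s²
  d (displacement): m

Multiplying the contributions: [kg·m/s²] · [m]
Adding exponents of each base unit: kg: 1, m: 2, s: -2
SI base units of work: kg·m²/s²

Answer: kg·m²/s²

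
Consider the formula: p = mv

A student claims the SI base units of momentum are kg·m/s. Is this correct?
Units of each symbol in p = mv:
  m (mass): kg
  v (velocity): m/s

Multiplying the contributions: [kg] · [m/s]
Adding exponents of each base unit: kg: 1, m: 1, s: -1
SI base units of momentum: kg·m/s

The claimed units kg·m/s match the derived units, so the claim is correct.

Answer: Yes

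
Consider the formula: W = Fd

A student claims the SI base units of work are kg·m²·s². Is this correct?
Units of each symbol in W = Fd:
  F (force): kg·m/s²
  d (displacement): m

Multiplying the contributions: [kg·m/s²] · [m]
Adding exponents of each base unit: kg: 1, m: 2, s: -2
SI base units of work: kg·m²/s²

The claimed units kg·m²·s² (exponents kg: 1, m: 2, s: 2) do not match the derived units kg·m²/s² (exponents kg: 1, m: 2, s: -2), so the claim is incorrect.

Answer: No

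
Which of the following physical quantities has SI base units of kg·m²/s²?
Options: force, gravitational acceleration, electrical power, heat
Checking the SI base units of each option:
  force (F = ma): kg·m/s²  ✗
  gravitational acceleration (g = GM/r²): m/s²  ✗
  electrical power (P = IV): kg·m²/s³  ✗
  heat (Q = mcΔT): kg·m²/s²  ✓ matches

Only heat has units kg·m²/s².

Answer: heat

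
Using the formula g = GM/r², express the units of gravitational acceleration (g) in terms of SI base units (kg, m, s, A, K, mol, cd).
Units of each symbol in g = GM/r²:
  G (gravitational constant): m³/(kg·s²)
  M (mass): kg
  r (distance): m  → to the power 2 in the denominator, contributes 1/m²

Multiplying the contributions: [m³/(kg·s²)] · [kg] · [1/m²]
Adding exponents of each base unit: m: 1, s: -2
SI base units of gravitational acceleration: m/s²

Answer: m/s²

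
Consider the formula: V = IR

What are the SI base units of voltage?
Units of each symbol in V = IR:
  I (current): A
  R (resistance, in ohms): kg·m²/(s³·A²)

Multiplying the contributions: [A] · [kg·m²/(s³·A²)]
Adding exponents of each base unit: kg: 1, m: 2, s: -3, A: -1
SI base units of voltage: kg·m²/(s³·A)

Answer: kg·m²/(s³·A)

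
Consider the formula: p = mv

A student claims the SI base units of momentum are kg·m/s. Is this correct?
Units of each symbol in p = mv:
  m (mass): kg
  v (velocity): m/s

Multiplying the contributions: [kg] · [m/s]
Adding exponents of each base unit: kg: 1, m: 1, s: -1
SI base units of momentum: kg·m/s

The claimed units kg·m/s match the derived units, so the claim is correct.

Answer: Yes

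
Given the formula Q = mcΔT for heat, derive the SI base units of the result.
Units of each symbol in Q = mcΔT:
  m (mass): kg
  c (specific heat capacity, in J/(kg·K)): m²/(s²·K)
  ΔT (temperature change): K

Multiplying the contributions: [kg] · [m²/(s²·K)] · [K]
Adding exponents of each base unit: kg: 1, m: 2, s: -2
SI base units of heat: kg·m²/s²

Answer: kg·m²/s²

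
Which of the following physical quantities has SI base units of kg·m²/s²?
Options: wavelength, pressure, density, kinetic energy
Checking the SI base units of each option:
  wavelength (λ = v/f): m  ✗
  pressure (P = F/A): kg/(m·s²)  ✗
  density (ρ = m/V): kg/m³  ✗
  kinetic energy (E = ½mv²): kg·m²/s²  ✓ matches

Only kinetic energy has units kg·m²/s².

Answer: kinetic energy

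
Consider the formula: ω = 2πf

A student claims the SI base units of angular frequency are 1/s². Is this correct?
Units of each symbol in ω = 2πf:
  f (frequency): 1/s
  The factor 2π is dimensionless.

Multiplying the contributions: [1/s]
Adding exponents of each base unit: s: -1
SI base units of angular frequency: 1/s

The claimed units 1/s² (exponents s: -2) do not match the derived units 1/s (exponents s: -1), so the claim is incorrect.

Answer: No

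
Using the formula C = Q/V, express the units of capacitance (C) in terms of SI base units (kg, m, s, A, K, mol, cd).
Units of each symbol in C = Q/V:
  Q (charge, in coulombs): s·A
  V (voltage, in volts): kg·m²/(s³·A)  → in the denominator, contributes s³·A/(kg·m²)

Multiplying the contributions: [s·A] · [s³·A/(kg·m²)]
Adding exponents of each base unit: kg: -1, m: -2, s: 4, A: 2
SI base units of capacitance: s⁴·A²/(kg·m²)

Answer: s⁴·A²/(kg·m²)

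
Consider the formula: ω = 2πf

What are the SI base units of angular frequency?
Units of each symbol in ω = 2πf:
  f (frequency): 1/s
  The factor 2π is dimensionless.

Multiplying the contributions: [1/s]
Adding exponents of each base unit: s: -1
SI base units of angular frequency: 1/s

Answer: 1/s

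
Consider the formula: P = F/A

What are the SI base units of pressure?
Units of each symbol in P = F/A:
  F (force): kg·m/s²
  A (area): m²  → in the denominator, contributes 1/m²

Multiplying the contributions: [kg·m/s²] · [1/m²]
Adding exponents of each base unit: kg: 1, m: -1, s: -2
SI base units of pressure: kg/(m·s²)

Answer: kg/(m·s²)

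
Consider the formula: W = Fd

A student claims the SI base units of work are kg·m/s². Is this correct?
Units of each symbol in W = Fd:
  F (force): kg·m/s²
  d (displacement): m

Multiplying the contributions: [kg·m/s²] · [m]
Adding exponents of each base unit: kg: 1, m: 2, s: -2
SI base units of work: kg·m²/s²

The claimed units kg·m/s² (exponents kg: 1, m: 1, s: -2) do not match the derived units kg·m²/s² (exponents kg: 1, m: 2, s: -2), so the claim is incorrect.

Answer: No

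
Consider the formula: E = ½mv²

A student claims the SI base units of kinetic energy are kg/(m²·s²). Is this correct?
Units of each symbol in E = ½mv²:
  m (mass): kg
  v (speed): m/s  → to the power 2, contributes m²/s²
  The factor ½ is dimensionless.

Multiplying the contributions: [kg] · [m²/s²]
Adding exponents of each base unit: kg: 1, m: 2, s: -2
SI base units of kinetic energy: kg·m²/s²

The claimed units kg/(m²·s²) (exponents kg: 1, m: -2, s: -2) do not match the derived units kg·m²/s² (exponents kg: 1, m: 2, s: -2), so the claim is incorrect.

Answer: No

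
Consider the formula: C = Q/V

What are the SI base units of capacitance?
Units of each symbol in C = Q/V:
  Q (charge, in coulombs): s·A
  V (voltage, in volts): kg·m²/(s³·A)  → in the denominator, contributes s³·A/(kg·m²)

Multiplying the contributions: [s·A] · [s³·A/(kg·m²)]
Adding exponents of each base unit: kg: -1, m: -2, s: 4, A: 2
SI base units of capacitance: s⁴·A²/(kg·m²)

Answer: s⁴·A²/(kg·m²)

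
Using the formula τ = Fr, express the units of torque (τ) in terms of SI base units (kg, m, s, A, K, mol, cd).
Units of each symbol in τ = Fr:
  F (force): kg·m/s²
  r (lever arm): m

Multiplying the contributions: [kg·m/s²] · [m]
Adding exponents of each base unit: kg: 1, m: 2, s: -2
SI base units of torque: kg·m²/s²

Answer: kg·m²/s²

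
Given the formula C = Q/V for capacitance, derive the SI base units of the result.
Units of each symbol in C = Q/V:
  Q (charge, in coulombs): s·A
  V (voltage, in volts): kg·m²/(s³·A)  → in the denominator, contributes s³·A/(kg·m²)

Multiplying the contributions: [s·A] · [s³·A/(kg·m²)]
Adding exponents of each base unit: kg: -1, m: -2, s: 4, A: 2
SI base units of capacitance: s⁴·A²/(kg·m²)

Answer: s⁴·A²/(kg·m²)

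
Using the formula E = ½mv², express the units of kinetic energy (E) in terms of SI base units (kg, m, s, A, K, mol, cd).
Units of each symbol in E = ½mv²:
  m (mass): kg
  v (speed): m/s  → to the power 2, contributes m²/s²
  The factor ½ is dimensionless.

Multiplying the contributions: [kg] · [m²/s²]
Adding exponents of each base unit: kg: 1, m: 2, s: -2
SI base units of kinetic energy: kg·m²/s²

Answer: kg·m²/s²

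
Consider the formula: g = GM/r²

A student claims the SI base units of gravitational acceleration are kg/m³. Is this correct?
Units of each symbol in g = GM/r²:
  G (gravitational constant): m³/(kg·s²)
  M (mass): kg
  r (distance): m  → to the power 2 in the denominator, contributes 1/m²

Multiplying the contributions: [m³/(kg·s²)] · [kg] · [1/m²]
Adding exponents of each base unit: m: 1, s: -2
SI base units of gravitational acceleration: m/s²

The claimed units kg/m³ (exponents kg: 1, m: -3) do not match the derived units m/s² (exponents m: 1, s: -2), so the claim is incorrect.

Answer: No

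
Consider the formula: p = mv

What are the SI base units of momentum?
Units of each symbol in p = mv:
  m (mass): kg
  v (velocity): m/s

Multiplying the contributions: [kg] · [m/s]
Adding exponents of each base unit: kg: 1, m: 1, s: -1
SI base units of momentum: kg·m/s

Answer: kg·m/s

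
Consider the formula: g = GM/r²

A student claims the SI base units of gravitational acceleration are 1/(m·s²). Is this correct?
Units of each symbol in g = GM/r²:
  G (gravitational constant): m³/(kg·s²)
  M (mass): kg
  r (distance): m  → to the power 2 in the denominator, contributes 1/m²

Multiplying the contributions: [m³/(kg·s²)] · [kg] · [1/m²]
Adding exponents of each base unit: m: 1, s: -2
SI base units of gravitational acceleration: m/s²

The claimed units 1/(m·s²) (exponents m: -1, s: -2) do not match the derived units m/s² (exponents m: 1, s: -2), so the claim is incorrect.

Answer: No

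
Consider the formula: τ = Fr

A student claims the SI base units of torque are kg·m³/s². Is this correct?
Units of each symbol in τ = Fr:
  F (force): kg·m/s²
  r (lever arm): m

Multiplying the contributions: [kg·m/s²] · [m]
Adding exponents of each base unit: kg: 1, m: 2, s: -2
SI base units of torque: kg·m²/s²

The claimed units kg·m³/s² (exponents kg: 1, m: 3, s: -2) do not match the derived units kg·m²/s² (exponents kg: 1, m: 2, s: -2), so the claim is incorrect.

Answer: No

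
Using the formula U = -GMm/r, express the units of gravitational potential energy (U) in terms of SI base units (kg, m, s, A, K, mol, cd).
Units of each symbol in U = -GMm/r:
  G (gravitational constant): m³/(kg·s²)
  M (mass): kg
  m (mass): kg
  r (distance): m  → in the denominator, contributes 1/m
  The minus sign does not affect the units.

Multiplying the contributions: [m³/(kg·s²)] · [kg] · [kg] · [1/m]
Adding exponents of each base unit: kg: 1, m: 2, s: -2
SI base units of gravitational potential energy: kg·m²/s²

Answer: kg·m²/s²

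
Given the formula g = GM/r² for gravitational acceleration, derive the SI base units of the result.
Units of each symbol in g = GM/r²:
  G (gravitational constant): m³/(kg·s²)
  M (mass): kg
  r (distance): m  → to the power 2 in the denominator, contributes 1/m²

Multiplying the contributions: [m³/(kg·s²)] · [kg] · [1/m²]
Adding exponents of each base unit: m: 1, s: -2
SI base units of gravitational acceleration: m/s²

Answer: m/s²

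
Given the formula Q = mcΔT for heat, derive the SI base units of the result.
Units of each symbol in Q = mcΔT:
  m (mass): kg
  c (specific heat capacity, in J/(kg·K)): m²/(s²·K)
  ΔT (temperature change): K

Multiplying the contributions: [kg] · [m²/(s²·K)] · [K]
Adding exponents of each base unit: kg: 1, m: 2, s: -2
SI base units of heat: kg·m²/s²

Answer: kg·m²/s²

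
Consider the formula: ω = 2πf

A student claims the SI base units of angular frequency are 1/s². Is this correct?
Units of each symbol in ω = 2πf:
  f (frequency): 1/s
  The factor 2π is dimensionless.

Multiplying the contributions: [1/s]
Adding exponents of each base unit: s: -1
SI base units of angular frequency: 1/s

The claimed units 1/s² (exponents s: -2) do not match the derived units 1/s (exponents s: -1), so the claim is incorrect.

Answer: No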